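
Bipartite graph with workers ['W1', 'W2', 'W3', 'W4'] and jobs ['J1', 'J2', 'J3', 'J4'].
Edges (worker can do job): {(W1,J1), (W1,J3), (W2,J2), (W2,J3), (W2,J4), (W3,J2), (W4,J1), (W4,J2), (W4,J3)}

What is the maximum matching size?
Maximum matching size = 4

Maximum matching: {(W1,J3), (W2,J4), (W3,J2), (W4,J1)}
Size: 4

This assigns 4 workers to 4 distinct jobs.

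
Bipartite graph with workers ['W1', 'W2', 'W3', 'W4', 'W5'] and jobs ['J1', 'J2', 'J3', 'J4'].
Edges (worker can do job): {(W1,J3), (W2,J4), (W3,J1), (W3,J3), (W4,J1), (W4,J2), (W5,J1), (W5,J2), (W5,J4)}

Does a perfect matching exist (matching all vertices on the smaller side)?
Yes, perfect matching exists (size 4)

Perfect matching: {(W2,J4), (W3,J3), (W4,J2), (W5,J1)}
All 4 vertices on the smaller side are matched.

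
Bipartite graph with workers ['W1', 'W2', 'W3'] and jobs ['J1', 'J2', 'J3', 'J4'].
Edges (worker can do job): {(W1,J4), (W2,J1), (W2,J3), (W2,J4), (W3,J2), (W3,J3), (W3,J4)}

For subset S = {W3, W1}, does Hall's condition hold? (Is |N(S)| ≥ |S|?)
Yes: |N(S)| = 3, |S| = 2

Subset S = {W3, W1}
Neighbors N(S) = {J2, J3, J4}

|N(S)| = 3, |S| = 2
Hall's condition: |N(S)| ≥ |S| is satisfied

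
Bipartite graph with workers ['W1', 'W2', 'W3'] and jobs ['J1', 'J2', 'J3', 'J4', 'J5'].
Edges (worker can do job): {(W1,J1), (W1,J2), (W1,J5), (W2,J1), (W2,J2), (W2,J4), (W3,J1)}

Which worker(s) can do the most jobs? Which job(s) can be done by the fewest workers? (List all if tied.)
Most versatile: W1, W2 (3 jobs); Least covered: J3 (0 workers)

Worker degrees (jobs they can do): W1:3, W2:3, W3:1
Job degrees (workers who can do it): J1:3, J2:2, J3:0, J4:1, J5:1

Maximum worker degree is 3, achieved by: W1, W2
Minimum job degree is 0, achieved by: J3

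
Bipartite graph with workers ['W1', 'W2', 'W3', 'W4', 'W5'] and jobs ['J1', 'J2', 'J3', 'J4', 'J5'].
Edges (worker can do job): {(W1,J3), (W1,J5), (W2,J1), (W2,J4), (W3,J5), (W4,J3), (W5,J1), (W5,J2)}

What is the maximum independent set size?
Maximum independent set = 6

By König's theorem:
- Min vertex cover = Max matching = 4
- Max independent set = Total vertices - Min vertex cover
- Max independent set = 10 - 4 = 6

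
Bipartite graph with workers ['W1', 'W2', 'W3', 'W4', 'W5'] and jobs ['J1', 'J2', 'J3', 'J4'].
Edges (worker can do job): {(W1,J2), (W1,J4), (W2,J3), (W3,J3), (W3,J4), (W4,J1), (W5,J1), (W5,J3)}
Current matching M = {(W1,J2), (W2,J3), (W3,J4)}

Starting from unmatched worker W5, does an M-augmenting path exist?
Yes: W5 → J1

An M-augmenting path alternates non-matching / matching edges, starting and ending at unmatched vertices.
Path: W5 → J1
(J1 is unmatched in M, so the path is augmenting.)
Flipping edges along this path would increase |M| from 3 to 4.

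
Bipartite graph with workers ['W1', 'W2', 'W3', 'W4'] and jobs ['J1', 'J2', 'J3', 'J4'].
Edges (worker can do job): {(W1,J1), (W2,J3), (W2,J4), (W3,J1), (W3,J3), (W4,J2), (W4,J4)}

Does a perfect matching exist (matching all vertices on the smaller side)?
Yes, perfect matching exists (size 4)

Perfect matching: {(W1,J1), (W2,J4), (W3,J3), (W4,J2)}
All 4 vertices on the smaller side are matched.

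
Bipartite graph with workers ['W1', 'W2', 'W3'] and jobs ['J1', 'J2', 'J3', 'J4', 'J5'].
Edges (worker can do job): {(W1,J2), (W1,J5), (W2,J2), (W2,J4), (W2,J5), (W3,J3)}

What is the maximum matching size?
Maximum matching size = 3

Maximum matching: {(W1,J2), (W2,J5), (W3,J3)}
Size: 3

This assigns 3 workers to 3 distinct jobs.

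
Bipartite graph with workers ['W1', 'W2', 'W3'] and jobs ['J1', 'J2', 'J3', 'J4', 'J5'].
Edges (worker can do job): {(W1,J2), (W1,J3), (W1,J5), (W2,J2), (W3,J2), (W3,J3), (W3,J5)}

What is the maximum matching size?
Maximum matching size = 3

Maximum matching: {(W1,J5), (W2,J2), (W3,J3)}
Size: 3

This assigns 3 workers to 3 distinct jobs.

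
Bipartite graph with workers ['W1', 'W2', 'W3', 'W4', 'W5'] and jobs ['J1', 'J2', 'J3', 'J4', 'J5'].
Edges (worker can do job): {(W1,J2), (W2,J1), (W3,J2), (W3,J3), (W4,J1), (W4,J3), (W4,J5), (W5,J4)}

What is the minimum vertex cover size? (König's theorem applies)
Minimum vertex cover size = 5

By König's theorem: in bipartite graphs,
min vertex cover = max matching = 5

Maximum matching has size 5, so minimum vertex cover also has size 5.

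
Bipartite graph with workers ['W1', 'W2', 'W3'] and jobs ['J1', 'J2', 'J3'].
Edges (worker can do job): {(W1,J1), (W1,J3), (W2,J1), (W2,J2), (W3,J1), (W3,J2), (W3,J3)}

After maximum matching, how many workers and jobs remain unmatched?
Unmatched: 0 workers, 0 jobs

Maximum matching size: 3
Workers: 3 total, 3 matched, 0 unmatched
Jobs: 3 total, 3 matched, 0 unmatched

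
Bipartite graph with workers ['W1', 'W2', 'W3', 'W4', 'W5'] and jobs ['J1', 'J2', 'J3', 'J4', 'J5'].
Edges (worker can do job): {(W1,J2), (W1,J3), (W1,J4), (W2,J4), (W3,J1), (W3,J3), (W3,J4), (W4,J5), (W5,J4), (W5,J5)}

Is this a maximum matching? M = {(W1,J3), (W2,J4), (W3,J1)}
No, size 3 is not maximum

Proposed matching has size 3.
Maximum matching size for this graph: 4.

This is NOT maximum - can be improved to size 4.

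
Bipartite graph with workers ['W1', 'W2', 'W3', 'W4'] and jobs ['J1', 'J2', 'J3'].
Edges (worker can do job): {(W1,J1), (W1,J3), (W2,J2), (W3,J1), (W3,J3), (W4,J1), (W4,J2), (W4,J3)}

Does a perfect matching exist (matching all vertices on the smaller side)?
Yes, perfect matching exists (size 3)

Perfect matching: {(W2,J2), (W3,J3), (W4,J1)}
All 3 vertices on the smaller side are matched.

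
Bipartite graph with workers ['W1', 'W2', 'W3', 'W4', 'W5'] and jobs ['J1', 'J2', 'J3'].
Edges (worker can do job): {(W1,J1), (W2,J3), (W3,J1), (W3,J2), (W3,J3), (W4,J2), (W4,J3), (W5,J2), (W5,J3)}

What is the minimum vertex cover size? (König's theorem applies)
Minimum vertex cover size = 3

By König's theorem: in bipartite graphs,
min vertex cover = max matching = 3

Maximum matching has size 3, so minimum vertex cover also has size 3.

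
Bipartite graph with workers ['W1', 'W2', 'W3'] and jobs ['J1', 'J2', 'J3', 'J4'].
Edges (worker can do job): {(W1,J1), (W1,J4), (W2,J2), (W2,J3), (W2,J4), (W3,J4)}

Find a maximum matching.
Matching: {(W1,J1), (W2,J3), (W3,J4)}

Maximum matching (size 3):
  W1 → J1
  W2 → J3
  W3 → J4

Each worker is assigned to at most one job, and each job to at most one worker.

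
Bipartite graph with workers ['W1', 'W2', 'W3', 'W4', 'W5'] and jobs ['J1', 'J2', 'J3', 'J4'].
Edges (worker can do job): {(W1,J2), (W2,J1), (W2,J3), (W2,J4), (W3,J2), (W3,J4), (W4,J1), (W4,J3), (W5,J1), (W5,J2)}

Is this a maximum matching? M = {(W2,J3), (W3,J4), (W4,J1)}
No, size 3 is not maximum

Proposed matching has size 3.
Maximum matching size for this graph: 4.

This is NOT maximum - can be improved to size 4.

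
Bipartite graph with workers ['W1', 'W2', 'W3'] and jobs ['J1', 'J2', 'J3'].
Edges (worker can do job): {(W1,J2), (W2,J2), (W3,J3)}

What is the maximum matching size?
Maximum matching size = 2

Maximum matching: {(W1,J2), (W3,J3)}
Size: 2

This assigns 2 workers to 2 distinct jobs.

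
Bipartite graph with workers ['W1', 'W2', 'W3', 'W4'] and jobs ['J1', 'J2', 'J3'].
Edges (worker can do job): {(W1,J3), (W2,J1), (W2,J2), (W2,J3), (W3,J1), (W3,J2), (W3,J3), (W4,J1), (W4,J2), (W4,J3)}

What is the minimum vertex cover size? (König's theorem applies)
Minimum vertex cover size = 3

By König's theorem: in bipartite graphs,
min vertex cover = max matching = 3

Maximum matching has size 3, so minimum vertex cover also has size 3.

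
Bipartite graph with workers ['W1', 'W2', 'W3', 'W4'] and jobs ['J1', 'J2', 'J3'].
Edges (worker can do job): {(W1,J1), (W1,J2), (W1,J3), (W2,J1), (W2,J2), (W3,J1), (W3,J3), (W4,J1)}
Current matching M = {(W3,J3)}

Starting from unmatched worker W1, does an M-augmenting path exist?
Yes: W1 → J1

An M-augmenting path alternates non-matching / matching edges, starting and ending at unmatched vertices.
Path: W1 → J1
(J1 is unmatched in M, so the path is augmenting.)
Flipping edges along this path would increase |M| from 1 to 2.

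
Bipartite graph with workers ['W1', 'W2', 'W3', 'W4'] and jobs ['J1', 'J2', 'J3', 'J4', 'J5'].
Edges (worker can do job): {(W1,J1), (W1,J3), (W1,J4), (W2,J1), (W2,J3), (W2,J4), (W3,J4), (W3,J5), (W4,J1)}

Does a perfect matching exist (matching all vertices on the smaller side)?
Yes, perfect matching exists (size 4)

Perfect matching: {(W1,J3), (W2,J4), (W3,J5), (W4,J1)}
All 4 vertices on the smaller side are matched.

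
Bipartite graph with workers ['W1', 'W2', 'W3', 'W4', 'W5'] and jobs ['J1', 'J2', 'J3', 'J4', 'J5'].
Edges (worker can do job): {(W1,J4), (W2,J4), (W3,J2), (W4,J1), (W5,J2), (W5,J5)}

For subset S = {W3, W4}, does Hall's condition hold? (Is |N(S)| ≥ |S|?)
Yes: |N(S)| = 2, |S| = 2

Subset S = {W3, W4}
Neighbors N(S) = {J1, J2}

|N(S)| = 2, |S| = 2
Hall's condition: |N(S)| ≥ |S| is satisfied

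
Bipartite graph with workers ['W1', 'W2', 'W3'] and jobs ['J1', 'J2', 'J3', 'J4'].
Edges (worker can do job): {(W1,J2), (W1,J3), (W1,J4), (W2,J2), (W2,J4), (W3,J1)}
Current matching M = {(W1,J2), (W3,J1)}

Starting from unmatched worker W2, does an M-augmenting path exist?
Yes: W2 → J2 → W1 → J4

An M-augmenting path alternates non-matching / matching edges, starting and ending at unmatched vertices.
Path: W2 → J2 → W1 → J4
(J4 is unmatched in M, so the path is augmenting.)
Flipping edges along this path would increase |M| from 2 to 3.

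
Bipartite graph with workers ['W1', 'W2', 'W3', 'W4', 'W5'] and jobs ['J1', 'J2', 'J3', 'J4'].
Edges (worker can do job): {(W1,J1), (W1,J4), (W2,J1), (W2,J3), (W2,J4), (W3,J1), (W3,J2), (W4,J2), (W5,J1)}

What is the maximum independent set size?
Maximum independent set = 5

By König's theorem:
- Min vertex cover = Max matching = 4
- Max independent set = Total vertices - Min vertex cover
- Max independent set = 9 - 4 = 5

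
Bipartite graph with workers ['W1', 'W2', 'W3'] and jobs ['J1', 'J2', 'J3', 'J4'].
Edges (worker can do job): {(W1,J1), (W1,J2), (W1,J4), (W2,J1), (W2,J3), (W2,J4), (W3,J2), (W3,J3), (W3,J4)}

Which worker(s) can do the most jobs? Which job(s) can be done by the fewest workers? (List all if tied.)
Most versatile: W1, W2, W3 (3 jobs); Least covered: J1, J2, J3 (2 workers)

Worker degrees (jobs they can do): W1:3, W2:3, W3:3
Job degrees (workers who can do it): J1:2, J2:2, J3:2, J4:3

Maximum worker degree is 3, achieved by: W1, W2, W3
Minimum job degree is 2, achieved by: J1, J2, J3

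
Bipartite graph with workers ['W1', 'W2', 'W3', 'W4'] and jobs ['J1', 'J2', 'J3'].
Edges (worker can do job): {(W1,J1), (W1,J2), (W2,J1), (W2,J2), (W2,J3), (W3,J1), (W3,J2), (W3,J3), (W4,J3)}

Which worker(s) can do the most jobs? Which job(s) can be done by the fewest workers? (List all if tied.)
Most versatile: W2, W3 (3 jobs); Least covered: J1, J2, J3 (3 workers)

Worker degrees (jobs they can do): W1:2, W2:3, W3:3, W4:1
Job degrees (workers who can do it): J1:3, J2:3, J3:3

Maximum worker degree is 3, achieved by: W2, W3
Minimum job degree is 3, achieved by: J1, J2, J3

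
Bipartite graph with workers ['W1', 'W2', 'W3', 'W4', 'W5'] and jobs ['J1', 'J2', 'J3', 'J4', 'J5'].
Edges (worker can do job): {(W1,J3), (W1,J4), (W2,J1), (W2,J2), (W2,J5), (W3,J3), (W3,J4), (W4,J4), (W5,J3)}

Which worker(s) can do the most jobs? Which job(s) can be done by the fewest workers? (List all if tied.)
Most versatile: W2 (3 jobs); Least covered: J1, J2, J5 (1 workers)

Worker degrees (jobs they can do): W1:2, W2:3, W3:2, W4:1, W5:1
Job degrees (workers who can do it): J1:1, J2:1, J3:3, J4:3, J5:1

Maximum worker degree is 3, achieved by: W2
Minimum job degree is 1, achieved by: J1, J2, J5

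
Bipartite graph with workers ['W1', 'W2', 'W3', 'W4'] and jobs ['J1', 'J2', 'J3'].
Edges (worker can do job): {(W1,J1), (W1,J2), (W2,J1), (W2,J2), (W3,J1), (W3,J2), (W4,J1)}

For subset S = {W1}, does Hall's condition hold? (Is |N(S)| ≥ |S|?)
Yes: |N(S)| = 2, |S| = 1

Subset S = {W1}
Neighbors N(S) = {J1, J2}

|N(S)| = 2, |S| = 1
Hall's condition: |N(S)| ≥ |S| is satisfied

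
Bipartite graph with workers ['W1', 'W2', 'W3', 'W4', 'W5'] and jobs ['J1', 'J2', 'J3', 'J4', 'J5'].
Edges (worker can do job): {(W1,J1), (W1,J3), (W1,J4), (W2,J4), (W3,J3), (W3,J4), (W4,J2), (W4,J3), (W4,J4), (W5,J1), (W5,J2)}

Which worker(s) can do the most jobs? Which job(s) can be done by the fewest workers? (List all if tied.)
Most versatile: W1, W4 (3 jobs); Least covered: J5 (0 workers)

Worker degrees (jobs they can do): W1:3, W2:1, W3:2, W4:3, W5:2
Job degrees (workers who can do it): J1:2, J2:2, J3:3, J4:4, J5:0

Maximum worker degree is 3, achieved by: W1, W4
Minimum job degree is 0, achieved by: J5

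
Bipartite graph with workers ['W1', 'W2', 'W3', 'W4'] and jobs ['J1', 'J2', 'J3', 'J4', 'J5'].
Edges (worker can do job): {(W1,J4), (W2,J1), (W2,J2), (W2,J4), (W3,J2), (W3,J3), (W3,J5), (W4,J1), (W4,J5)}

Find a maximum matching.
Matching: {(W1,J4), (W2,J2), (W3,J5), (W4,J1)}

Maximum matching (size 4):
  W1 → J4
  W2 → J2
  W3 → J5
  W4 → J1

Each worker is assigned to at most one job, and each job to at most one worker.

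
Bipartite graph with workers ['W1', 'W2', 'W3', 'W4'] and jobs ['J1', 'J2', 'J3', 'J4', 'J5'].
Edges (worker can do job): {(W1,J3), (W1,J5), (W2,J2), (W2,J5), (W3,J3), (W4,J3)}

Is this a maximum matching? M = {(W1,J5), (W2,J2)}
No, size 2 is not maximum

Proposed matching has size 2.
Maximum matching size for this graph: 3.

This is NOT maximum - can be improved to size 3.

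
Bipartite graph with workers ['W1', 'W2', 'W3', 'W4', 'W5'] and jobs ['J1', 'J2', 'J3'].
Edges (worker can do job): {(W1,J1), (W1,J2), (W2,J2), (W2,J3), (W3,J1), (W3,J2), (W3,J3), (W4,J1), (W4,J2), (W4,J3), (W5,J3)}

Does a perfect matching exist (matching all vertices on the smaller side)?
Yes, perfect matching exists (size 3)

Perfect matching: {(W3,J2), (W4,J1), (W5,J3)}
All 3 vertices on the smaller side are matched.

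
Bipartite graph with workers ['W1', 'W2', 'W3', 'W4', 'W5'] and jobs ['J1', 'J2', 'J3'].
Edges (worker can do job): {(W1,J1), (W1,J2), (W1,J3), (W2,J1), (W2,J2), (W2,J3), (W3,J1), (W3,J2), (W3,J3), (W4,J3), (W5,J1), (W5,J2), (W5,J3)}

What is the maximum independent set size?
Maximum independent set = 5

By König's theorem:
- Min vertex cover = Max matching = 3
- Max independent set = Total vertices - Min vertex cover
- Max independent set = 8 - 3 = 5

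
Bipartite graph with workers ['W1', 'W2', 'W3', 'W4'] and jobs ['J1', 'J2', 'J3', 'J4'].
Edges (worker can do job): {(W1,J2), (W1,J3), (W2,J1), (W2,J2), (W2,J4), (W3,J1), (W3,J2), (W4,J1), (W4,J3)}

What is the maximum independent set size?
Maximum independent set = 4

By König's theorem:
- Min vertex cover = Max matching = 4
- Max independent set = Total vertices - Min vertex cover
- Max independent set = 8 - 4 = 4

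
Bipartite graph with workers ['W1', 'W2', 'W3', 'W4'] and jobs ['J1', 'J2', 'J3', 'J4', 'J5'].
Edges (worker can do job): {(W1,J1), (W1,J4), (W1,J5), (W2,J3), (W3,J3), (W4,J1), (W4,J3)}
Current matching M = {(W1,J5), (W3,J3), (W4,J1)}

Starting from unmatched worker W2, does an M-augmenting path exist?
No augmenting path from W2

Alternating search from W2 reaches jobs: {J3}.
Every reachable job is already matched in M, and following those matched edges back to workers exposes no further unvisited jobs.
No M-augmenting path from W2 exists.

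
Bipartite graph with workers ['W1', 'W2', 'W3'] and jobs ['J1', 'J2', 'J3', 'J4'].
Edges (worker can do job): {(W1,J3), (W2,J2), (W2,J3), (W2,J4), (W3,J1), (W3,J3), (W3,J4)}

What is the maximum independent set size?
Maximum independent set = 4

By König's theorem:
- Min vertex cover = Max matching = 3
- Max independent set = Total vertices - Min vertex cover
- Max independent set = 7 - 3 = 4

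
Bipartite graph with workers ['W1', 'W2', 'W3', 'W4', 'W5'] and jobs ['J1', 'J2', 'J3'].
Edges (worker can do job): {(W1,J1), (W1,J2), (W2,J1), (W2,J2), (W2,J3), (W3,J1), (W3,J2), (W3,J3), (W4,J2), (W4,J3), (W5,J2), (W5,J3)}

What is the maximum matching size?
Maximum matching size = 3

Maximum matching: {(W1,J1), (W3,J2), (W5,J3)}
Size: 3

This assigns 3 workers to 3 distinct jobs.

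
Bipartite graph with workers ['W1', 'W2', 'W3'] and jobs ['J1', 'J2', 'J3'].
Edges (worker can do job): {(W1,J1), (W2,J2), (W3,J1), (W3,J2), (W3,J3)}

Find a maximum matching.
Matching: {(W1,J1), (W2,J2), (W3,J3)}

Maximum matching (size 3):
  W1 → J1
  W2 → J2
  W3 → J3

Each worker is assigned to at most one job, and each job to at most one worker.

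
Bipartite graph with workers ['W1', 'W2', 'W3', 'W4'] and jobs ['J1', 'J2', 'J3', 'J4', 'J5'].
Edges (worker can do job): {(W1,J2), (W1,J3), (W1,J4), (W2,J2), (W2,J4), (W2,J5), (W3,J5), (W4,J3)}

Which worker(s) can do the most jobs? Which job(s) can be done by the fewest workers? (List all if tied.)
Most versatile: W1, W2 (3 jobs); Least covered: J1 (0 workers)

Worker degrees (jobs they can do): W1:3, W2:3, W3:1, W4:1
Job degrees (workers who can do it): J1:0, J2:2, J3:2, J4:2, J5:2

Maximum worker degree is 3, achieved by: W1, W2
Minimum job degree is 0, achieved by: J1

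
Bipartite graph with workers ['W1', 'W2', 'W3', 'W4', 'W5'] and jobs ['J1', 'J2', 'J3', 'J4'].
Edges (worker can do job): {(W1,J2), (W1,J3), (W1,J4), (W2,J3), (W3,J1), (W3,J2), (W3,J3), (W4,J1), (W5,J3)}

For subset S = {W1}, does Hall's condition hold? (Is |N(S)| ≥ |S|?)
Yes: |N(S)| = 3, |S| = 1

Subset S = {W1}
Neighbors N(S) = {J2, J3, J4}

|N(S)| = 3, |S| = 1
Hall's condition: |N(S)| ≥ |S| is satisfied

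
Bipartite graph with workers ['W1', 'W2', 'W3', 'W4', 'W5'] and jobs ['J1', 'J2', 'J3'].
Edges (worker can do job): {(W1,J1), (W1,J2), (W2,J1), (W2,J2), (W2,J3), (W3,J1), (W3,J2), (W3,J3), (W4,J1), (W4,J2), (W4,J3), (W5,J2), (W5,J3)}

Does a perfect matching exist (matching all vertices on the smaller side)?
Yes, perfect matching exists (size 3)

Perfect matching: {(W3,J3), (W4,J1), (W5,J2)}
All 3 vertices on the smaller side are matched.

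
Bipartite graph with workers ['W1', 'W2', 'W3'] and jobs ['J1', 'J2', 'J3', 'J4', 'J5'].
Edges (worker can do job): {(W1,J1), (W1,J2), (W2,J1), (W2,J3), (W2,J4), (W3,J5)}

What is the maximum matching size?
Maximum matching size = 3

Maximum matching: {(W1,J2), (W2,J4), (W3,J5)}
Size: 3

This assigns 3 workers to 3 distinct jobs.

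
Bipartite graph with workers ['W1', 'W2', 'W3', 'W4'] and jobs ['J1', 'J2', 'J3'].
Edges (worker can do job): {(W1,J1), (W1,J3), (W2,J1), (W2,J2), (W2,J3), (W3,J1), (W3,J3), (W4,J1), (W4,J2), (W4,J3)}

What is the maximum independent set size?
Maximum independent set = 4

By König's theorem:
- Min vertex cover = Max matching = 3
- Max independent set = Total vertices - Min vertex cover
- Max independent set = 7 - 3 = 4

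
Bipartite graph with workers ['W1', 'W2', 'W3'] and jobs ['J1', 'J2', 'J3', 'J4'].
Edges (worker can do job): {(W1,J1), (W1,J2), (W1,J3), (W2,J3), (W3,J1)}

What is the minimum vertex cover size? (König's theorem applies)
Minimum vertex cover size = 3

By König's theorem: in bipartite graphs,
min vertex cover = max matching = 3

Maximum matching has size 3, so minimum vertex cover also has size 3.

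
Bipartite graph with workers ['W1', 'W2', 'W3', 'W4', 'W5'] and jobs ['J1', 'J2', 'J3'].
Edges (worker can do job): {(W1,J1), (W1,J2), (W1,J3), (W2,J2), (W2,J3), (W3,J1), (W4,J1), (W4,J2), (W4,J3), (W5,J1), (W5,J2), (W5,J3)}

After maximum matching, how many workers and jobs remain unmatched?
Unmatched: 2 workers, 0 jobs

Maximum matching size: 3
Workers: 5 total, 3 matched, 2 unmatched
Jobs: 3 total, 3 matched, 0 unmatched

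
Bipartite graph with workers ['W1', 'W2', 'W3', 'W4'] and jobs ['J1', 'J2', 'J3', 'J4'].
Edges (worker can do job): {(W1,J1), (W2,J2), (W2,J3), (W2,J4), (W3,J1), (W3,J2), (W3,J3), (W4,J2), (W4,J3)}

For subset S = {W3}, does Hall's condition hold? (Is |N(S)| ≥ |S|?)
Yes: |N(S)| = 3, |S| = 1

Subset S = {W3}
Neighbors N(S) = {J1, J2, J3}

|N(S)| = 3, |S| = 1
Hall's condition: |N(S)| ≥ |S| is satisfied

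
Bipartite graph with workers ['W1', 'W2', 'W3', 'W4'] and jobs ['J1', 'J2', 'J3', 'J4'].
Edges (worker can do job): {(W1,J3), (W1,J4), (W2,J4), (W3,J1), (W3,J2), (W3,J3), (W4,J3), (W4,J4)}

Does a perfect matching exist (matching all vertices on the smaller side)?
No, maximum matching has size 3 < 4

Maximum matching has size 3, need 4 for perfect matching.
Unmatched workers: ['W2']
Unmatched jobs: ['J2']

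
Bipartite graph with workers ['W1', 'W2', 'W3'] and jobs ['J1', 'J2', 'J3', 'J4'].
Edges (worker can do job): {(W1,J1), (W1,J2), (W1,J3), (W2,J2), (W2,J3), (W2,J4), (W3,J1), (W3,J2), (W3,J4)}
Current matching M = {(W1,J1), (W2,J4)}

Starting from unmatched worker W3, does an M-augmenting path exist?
Yes: W3 → J2

An M-augmenting path alternates non-matching / matching edges, starting and ending at unmatched vertices.
Path: W3 → J2
(J2 is unmatched in M, so the path is augmenting.)
Flipping edges along this path would increase |M| from 2 to 3.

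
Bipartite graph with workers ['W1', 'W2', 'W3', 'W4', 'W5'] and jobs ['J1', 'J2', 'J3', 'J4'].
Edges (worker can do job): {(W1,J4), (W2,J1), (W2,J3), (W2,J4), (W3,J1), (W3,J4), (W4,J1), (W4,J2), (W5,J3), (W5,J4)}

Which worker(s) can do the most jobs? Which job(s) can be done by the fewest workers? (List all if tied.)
Most versatile: W2 (3 jobs); Least covered: J2 (1 workers)

Worker degrees (jobs they can do): W1:1, W2:3, W3:2, W4:2, W5:2
Job degrees (workers who can do it): J1:3, J2:1, J3:2, J4:4

Maximum worker degree is 3, achieved by: W2
Minimum job degree is 1, achieved by: J2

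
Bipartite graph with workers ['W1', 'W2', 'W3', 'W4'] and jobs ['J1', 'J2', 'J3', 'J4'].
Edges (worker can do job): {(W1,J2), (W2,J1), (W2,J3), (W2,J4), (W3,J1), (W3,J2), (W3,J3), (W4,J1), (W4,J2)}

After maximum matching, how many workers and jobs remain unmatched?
Unmatched: 0 workers, 0 jobs

Maximum matching size: 4
Workers: 4 total, 4 matched, 0 unmatched
Jobs: 4 total, 4 matched, 0 unmatched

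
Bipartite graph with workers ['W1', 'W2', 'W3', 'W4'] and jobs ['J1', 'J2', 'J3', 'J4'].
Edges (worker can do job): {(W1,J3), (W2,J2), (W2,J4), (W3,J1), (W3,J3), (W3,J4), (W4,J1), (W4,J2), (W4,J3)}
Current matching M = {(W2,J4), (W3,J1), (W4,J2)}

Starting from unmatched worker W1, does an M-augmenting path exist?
Yes: W1 → J3

An M-augmenting path alternates non-matching / matching edges, starting and ending at unmatched vertices.
Path: W1 → J3
(J3 is unmatched in M, so the path is augmenting.)
Flipping edges along this path would increase |M| from 3 to 4.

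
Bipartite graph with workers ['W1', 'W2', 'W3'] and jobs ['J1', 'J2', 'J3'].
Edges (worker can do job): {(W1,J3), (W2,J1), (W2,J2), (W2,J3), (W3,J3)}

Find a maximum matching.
Matching: {(W2,J1), (W3,J3)}

Maximum matching (size 2):
  W2 → J1
  W3 → J3

Each worker is assigned to at most one job, and each job to at most one worker.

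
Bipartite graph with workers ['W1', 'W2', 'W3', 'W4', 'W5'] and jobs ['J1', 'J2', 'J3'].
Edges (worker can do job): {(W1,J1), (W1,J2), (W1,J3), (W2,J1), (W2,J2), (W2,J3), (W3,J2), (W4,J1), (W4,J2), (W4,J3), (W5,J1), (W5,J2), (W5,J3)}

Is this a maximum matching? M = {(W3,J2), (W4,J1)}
No, size 2 is not maximum

Proposed matching has size 2.
Maximum matching size for this graph: 3.

This is NOT maximum - can be improved to size 3.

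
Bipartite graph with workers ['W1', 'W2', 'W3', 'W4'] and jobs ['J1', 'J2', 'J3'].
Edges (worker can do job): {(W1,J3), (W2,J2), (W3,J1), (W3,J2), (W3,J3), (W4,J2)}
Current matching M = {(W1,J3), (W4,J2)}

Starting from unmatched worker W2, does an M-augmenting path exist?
No augmenting path from W2

Alternating search from W2 reaches jobs: {J2}.
Every reachable job is already matched in M, and following those matched edges back to workers exposes no further unvisited jobs.
No M-augmenting path from W2 exists.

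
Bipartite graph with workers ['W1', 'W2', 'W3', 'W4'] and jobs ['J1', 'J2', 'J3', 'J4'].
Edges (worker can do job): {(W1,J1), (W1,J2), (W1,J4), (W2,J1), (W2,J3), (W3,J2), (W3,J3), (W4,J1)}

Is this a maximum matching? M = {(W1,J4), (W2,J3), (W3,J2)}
No, size 3 is not maximum

Proposed matching has size 3.
Maximum matching size for this graph: 4.

This is NOT maximum - can be improved to size 4.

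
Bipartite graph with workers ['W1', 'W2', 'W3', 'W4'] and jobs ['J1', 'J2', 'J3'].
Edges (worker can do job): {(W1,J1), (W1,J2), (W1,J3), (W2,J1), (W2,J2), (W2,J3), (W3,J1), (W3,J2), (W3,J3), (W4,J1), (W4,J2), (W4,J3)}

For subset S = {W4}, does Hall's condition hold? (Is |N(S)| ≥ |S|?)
Yes: |N(S)| = 3, |S| = 1

Subset S = {W4}
Neighbors N(S) = {J1, J2, J3}

|N(S)| = 3, |S| = 1
Hall's condition: |N(S)| ≥ |S| is satisfied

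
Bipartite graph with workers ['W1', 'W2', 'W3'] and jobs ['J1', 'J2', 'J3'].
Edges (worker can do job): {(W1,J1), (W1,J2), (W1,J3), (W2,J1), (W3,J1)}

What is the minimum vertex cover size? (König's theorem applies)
Minimum vertex cover size = 2

By König's theorem: in bipartite graphs,
min vertex cover = max matching = 2

Maximum matching has size 2, so minimum vertex cover also has size 2.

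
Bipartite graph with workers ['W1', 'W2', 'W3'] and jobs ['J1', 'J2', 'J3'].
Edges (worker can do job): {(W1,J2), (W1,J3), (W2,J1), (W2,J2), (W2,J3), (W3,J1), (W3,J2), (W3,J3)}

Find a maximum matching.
Matching: {(W1,J3), (W2,J2), (W3,J1)}

Maximum matching (size 3):
  W1 → J3
  W2 → J2
  W3 → J1

Each worker is assigned to at most one job, and each job to at most one worker.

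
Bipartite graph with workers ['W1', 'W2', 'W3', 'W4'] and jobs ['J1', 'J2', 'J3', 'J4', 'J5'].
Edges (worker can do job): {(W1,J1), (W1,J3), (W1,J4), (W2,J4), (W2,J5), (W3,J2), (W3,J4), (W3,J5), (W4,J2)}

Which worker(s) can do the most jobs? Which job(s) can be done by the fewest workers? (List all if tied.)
Most versatile: W1, W3 (3 jobs); Least covered: J1, J3 (1 workers)

Worker degrees (jobs they can do): W1:3, W2:2, W3:3, W4:1
Job degrees (workers who can do it): J1:1, J2:2, J3:1, J4:3, J5:2

Maximum worker degree is 3, achieved by: W1, W3
Minimum job degree is 1, achieved by: J1, J3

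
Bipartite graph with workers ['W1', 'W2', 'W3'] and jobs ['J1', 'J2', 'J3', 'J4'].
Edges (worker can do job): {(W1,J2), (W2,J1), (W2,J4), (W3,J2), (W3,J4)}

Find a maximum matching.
Matching: {(W1,J2), (W2,J1), (W3,J4)}

Maximum matching (size 3):
  W1 → J2
  W2 → J1
  W3 → J4

Each worker is assigned to at most one job, and each job to at most one worker.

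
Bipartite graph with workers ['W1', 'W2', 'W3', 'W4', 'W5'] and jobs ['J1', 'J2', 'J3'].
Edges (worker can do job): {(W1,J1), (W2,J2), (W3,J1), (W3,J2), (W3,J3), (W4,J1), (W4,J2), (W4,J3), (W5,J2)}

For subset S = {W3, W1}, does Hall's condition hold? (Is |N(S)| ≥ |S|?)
Yes: |N(S)| = 3, |S| = 2

Subset S = {W3, W1}
Neighbors N(S) = {J1, J2, J3}

|N(S)| = 3, |S| = 2
Hall's condition: |N(S)| ≥ |S| is satisfied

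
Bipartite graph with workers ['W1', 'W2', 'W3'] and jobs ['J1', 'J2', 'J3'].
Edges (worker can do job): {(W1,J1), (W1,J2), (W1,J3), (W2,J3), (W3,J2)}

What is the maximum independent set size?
Maximum independent set = 3

By König's theorem:
- Min vertex cover = Max matching = 3
- Max independent set = Total vertices - Min vertex cover
- Max independent set = 6 - 3 = 3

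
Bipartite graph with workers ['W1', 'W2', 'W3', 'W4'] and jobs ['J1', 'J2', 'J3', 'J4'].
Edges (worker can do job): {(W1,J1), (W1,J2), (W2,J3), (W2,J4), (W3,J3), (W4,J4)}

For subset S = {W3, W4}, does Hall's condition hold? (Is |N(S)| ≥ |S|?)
Yes: |N(S)| = 2, |S| = 2

Subset S = {W3, W4}
Neighbors N(S) = {J3, J4}

|N(S)| = 2, |S| = 2
Hall's condition: |N(S)| ≥ |S| is satisfied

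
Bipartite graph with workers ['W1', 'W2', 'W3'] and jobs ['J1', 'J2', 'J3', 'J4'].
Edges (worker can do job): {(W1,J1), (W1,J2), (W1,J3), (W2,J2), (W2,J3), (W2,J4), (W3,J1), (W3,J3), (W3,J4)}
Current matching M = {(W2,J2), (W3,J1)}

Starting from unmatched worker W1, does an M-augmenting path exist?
Yes: W1 → J3

An M-augmenting path alternates non-matching / matching edges, starting and ending at unmatched vertices.
Path: W1 → J3
(J3 is unmatched in M, so the path is augmenting.)
Flipping edges along this path would increase |M| from 2 to 3.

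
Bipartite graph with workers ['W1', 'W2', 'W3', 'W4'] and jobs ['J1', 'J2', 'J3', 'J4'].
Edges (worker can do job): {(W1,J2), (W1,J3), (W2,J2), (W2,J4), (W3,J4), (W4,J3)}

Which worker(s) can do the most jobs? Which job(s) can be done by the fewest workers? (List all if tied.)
Most versatile: W1, W2 (2 jobs); Least covered: J1 (0 workers)

Worker degrees (jobs they can do): W1:2, W2:2, W3:1, W4:1
Job degrees (workers who can do it): J1:0, J2:2, J3:2, J4:2

Maximum worker degree is 2, achieved by: W1, W2
Minimum job degree is 0, achieved by: J1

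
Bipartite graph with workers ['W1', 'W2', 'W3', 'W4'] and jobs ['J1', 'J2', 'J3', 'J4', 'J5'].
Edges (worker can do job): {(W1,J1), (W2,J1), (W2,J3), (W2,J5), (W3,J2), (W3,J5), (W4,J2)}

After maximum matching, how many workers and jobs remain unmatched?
Unmatched: 0 workers, 1 jobs

Maximum matching size: 4
Workers: 4 total, 4 matched, 0 unmatched
Jobs: 5 total, 4 matched, 1 unmatched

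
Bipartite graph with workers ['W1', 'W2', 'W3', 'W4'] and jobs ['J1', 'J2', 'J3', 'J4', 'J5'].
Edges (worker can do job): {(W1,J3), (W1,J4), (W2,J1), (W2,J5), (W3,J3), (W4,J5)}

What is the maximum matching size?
Maximum matching size = 4

Maximum matching: {(W1,J4), (W2,J1), (W3,J3), (W4,J5)}
Size: 4

This assigns 4 workers to 4 distinct jobs.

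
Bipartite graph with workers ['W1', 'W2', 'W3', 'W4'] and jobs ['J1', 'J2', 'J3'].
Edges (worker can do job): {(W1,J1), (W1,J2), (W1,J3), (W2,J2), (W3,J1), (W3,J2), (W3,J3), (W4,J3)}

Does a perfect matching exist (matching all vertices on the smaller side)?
Yes, perfect matching exists (size 3)

Perfect matching: {(W1,J1), (W3,J2), (W4,J3)}
All 3 vertices on the smaller side are matched.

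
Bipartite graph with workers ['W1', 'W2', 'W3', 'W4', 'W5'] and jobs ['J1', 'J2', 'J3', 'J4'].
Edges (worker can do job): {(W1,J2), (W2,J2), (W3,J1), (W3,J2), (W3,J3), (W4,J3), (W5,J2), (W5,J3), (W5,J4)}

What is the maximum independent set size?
Maximum independent set = 5

By König's theorem:
- Min vertex cover = Max matching = 4
- Max independent set = Total vertices - Min vertex cover
- Max independent set = 9 - 4 = 5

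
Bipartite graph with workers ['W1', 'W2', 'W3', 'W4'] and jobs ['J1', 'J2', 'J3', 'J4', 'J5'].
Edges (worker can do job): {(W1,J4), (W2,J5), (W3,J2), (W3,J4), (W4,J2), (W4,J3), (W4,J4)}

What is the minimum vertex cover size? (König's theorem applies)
Minimum vertex cover size = 4

By König's theorem: in bipartite graphs,
min vertex cover = max matching = 4

Maximum matching has size 4, so minimum vertex cover also has size 4.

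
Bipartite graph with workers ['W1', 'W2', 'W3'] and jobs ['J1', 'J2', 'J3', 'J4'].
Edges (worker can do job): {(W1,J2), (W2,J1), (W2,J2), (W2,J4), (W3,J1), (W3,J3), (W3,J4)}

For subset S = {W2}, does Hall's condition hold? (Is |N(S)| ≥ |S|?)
Yes: |N(S)| = 3, |S| = 1

Subset S = {W2}
Neighbors N(S) = {J1, J2, J4}

|N(S)| = 3, |S| = 1
Hall's condition: |N(S)| ≥ |S| is satisfied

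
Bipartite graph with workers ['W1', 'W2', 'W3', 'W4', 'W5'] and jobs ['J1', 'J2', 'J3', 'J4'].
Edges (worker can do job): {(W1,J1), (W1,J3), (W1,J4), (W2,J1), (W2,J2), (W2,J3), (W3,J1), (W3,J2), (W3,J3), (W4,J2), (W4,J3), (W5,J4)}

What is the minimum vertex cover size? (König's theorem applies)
Minimum vertex cover size = 4

By König's theorem: in bipartite graphs,
min vertex cover = max matching = 4

Maximum matching has size 4, so minimum vertex cover also has size 4.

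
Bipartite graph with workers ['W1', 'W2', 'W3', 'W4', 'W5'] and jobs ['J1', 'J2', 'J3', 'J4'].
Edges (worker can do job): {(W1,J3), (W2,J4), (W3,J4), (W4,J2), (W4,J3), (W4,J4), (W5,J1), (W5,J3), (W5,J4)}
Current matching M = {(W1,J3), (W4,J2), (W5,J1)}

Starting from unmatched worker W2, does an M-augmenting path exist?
Yes: W2 → J4

An M-augmenting path alternates non-matching / matching edges, starting and ending at unmatched vertices.
Path: W2 → J4
(J4 is unmatched in M, so the path is augmenting.)
Flipping edges along this path would increase |M| from 3 to 4.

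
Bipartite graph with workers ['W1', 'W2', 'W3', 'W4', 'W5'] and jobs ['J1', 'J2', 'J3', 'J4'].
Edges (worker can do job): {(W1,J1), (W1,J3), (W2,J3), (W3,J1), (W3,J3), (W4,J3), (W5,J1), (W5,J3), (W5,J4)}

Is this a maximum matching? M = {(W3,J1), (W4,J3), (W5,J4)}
Yes, size 3 is maximum

Proposed matching has size 3.
Maximum matching size for this graph: 3.

This is a maximum matching.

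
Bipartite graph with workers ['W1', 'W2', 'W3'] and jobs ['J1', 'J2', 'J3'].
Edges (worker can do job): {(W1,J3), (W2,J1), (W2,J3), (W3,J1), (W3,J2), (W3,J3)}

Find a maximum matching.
Matching: {(W1,J3), (W2,J1), (W3,J2)}

Maximum matching (size 3):
  W1 → J3
  W2 → J1
  W3 → J2

Each worker is assigned to at most one job, and each job to at most one worker.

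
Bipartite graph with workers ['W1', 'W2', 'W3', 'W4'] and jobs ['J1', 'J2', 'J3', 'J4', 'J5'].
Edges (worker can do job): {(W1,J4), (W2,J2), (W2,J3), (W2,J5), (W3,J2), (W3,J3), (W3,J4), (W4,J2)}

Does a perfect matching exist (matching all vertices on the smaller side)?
Yes, perfect matching exists (size 4)

Perfect matching: {(W1,J4), (W2,J5), (W3,J3), (W4,J2)}
All 4 vertices on the smaller side are matched.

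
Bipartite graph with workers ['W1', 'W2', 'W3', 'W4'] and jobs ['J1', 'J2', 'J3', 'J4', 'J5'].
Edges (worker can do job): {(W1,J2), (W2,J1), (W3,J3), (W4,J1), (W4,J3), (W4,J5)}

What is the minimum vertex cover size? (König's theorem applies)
Minimum vertex cover size = 4

By König's theorem: in bipartite graphs,
min vertex cover = max matching = 4

Maximum matching has size 4, so minimum vertex cover also has size 4.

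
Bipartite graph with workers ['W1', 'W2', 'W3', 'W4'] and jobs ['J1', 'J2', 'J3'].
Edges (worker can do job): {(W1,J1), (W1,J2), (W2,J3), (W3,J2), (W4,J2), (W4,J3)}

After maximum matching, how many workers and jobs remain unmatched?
Unmatched: 1 workers, 0 jobs

Maximum matching size: 3
Workers: 4 total, 3 matched, 1 unmatched
Jobs: 3 total, 3 matched, 0 unmatched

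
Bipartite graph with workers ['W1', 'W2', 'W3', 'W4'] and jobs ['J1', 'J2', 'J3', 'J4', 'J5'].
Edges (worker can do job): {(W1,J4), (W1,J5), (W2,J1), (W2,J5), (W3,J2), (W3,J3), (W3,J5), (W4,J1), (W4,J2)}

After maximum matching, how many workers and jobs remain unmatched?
Unmatched: 0 workers, 1 jobs

Maximum matching size: 4
Workers: 4 total, 4 matched, 0 unmatched
Jobs: 5 total, 4 matched, 1 unmatched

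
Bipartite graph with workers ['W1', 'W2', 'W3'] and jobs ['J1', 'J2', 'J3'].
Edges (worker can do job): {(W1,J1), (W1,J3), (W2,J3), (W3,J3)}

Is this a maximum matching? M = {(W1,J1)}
No, size 1 is not maximum

Proposed matching has size 1.
Maximum matching size for this graph: 2.

This is NOT maximum - can be improved to size 2.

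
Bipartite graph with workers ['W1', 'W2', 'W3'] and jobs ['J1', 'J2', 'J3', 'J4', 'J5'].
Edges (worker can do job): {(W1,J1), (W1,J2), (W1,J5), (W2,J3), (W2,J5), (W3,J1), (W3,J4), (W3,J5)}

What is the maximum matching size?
Maximum matching size = 3

Maximum matching: {(W1,J5), (W2,J3), (W3,J1)}
Size: 3

This assigns 3 workers to 3 distinct jobs.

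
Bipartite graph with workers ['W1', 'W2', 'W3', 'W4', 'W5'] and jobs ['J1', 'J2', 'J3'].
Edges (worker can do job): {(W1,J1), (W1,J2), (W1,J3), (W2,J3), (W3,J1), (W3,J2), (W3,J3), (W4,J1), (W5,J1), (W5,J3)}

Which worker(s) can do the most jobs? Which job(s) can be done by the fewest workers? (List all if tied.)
Most versatile: W1, W3 (3 jobs); Least covered: J2 (2 workers)

Worker degrees (jobs they can do): W1:3, W2:1, W3:3, W4:1, W5:2
Job degrees (workers who can do it): J1:4, J2:2, J3:4

Maximum worker degree is 3, achieved by: W1, W3
Minimum job degree is 2, achieved by: J2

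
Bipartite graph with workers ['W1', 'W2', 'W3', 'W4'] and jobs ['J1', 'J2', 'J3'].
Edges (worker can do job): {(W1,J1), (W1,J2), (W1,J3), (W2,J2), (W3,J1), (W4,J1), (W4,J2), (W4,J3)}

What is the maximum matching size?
Maximum matching size = 3

Maximum matching: {(W1,J2), (W3,J1), (W4,J3)}
Size: 3

This assigns 3 workers to 3 distinct jobs.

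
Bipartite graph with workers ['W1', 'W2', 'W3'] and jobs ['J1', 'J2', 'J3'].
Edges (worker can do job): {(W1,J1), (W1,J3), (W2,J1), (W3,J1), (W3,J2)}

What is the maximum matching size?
Maximum matching size = 3

Maximum matching: {(W1,J3), (W2,J1), (W3,J2)}
Size: 3

This assigns 3 workers to 3 distinct jobs.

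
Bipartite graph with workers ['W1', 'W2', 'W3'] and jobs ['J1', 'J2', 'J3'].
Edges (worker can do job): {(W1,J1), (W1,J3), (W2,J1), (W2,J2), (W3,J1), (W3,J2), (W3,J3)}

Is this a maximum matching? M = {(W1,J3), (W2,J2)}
No, size 2 is not maximum

Proposed matching has size 2.
Maximum matching size for this graph: 3.

This is NOT maximum - can be improved to size 3.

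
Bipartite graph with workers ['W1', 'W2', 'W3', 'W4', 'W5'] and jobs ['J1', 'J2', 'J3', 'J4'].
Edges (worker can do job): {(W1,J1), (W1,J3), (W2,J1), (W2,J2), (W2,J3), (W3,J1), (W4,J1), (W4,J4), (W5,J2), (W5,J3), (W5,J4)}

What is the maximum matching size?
Maximum matching size = 4

Maximum matching: {(W1,J3), (W2,J2), (W3,J1), (W5,J4)}
Size: 4

This assigns 4 workers to 4 distinct jobs.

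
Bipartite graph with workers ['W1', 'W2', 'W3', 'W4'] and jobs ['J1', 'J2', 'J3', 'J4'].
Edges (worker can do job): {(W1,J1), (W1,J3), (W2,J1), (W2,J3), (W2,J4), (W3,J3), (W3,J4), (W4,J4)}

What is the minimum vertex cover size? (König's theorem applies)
Minimum vertex cover size = 3

By König's theorem: in bipartite graphs,
min vertex cover = max matching = 3

Maximum matching has size 3, so minimum vertex cover also has size 3.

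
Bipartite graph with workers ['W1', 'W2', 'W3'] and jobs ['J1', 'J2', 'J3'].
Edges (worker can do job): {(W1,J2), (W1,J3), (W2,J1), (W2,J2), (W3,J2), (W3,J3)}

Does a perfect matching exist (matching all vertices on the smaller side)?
Yes, perfect matching exists (size 3)

Perfect matching: {(W1,J3), (W2,J1), (W3,J2)}
All 3 vertices on the smaller side are matched.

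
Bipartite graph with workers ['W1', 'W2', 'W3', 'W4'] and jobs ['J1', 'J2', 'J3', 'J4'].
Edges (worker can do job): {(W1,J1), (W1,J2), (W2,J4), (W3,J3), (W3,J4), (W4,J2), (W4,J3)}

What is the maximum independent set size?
Maximum independent set = 4

By König's theorem:
- Min vertex cover = Max matching = 4
- Max independent set = Total vertices - Min vertex cover
- Max independent set = 8 - 4 = 4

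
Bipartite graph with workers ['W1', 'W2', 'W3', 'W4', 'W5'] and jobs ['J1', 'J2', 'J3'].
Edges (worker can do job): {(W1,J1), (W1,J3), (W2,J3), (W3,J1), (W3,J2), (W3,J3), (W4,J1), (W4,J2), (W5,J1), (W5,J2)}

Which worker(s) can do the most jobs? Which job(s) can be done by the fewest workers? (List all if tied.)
Most versatile: W3 (3 jobs); Least covered: J2, J3 (3 workers)

Worker degrees (jobs they can do): W1:2, W2:1, W3:3, W4:2, W5:2
Job degrees (workers who can do it): J1:4, J2:3, J3:3

Maximum worker degree is 3, achieved by: W3
Minimum job degree is 3, achieved by: J2, J3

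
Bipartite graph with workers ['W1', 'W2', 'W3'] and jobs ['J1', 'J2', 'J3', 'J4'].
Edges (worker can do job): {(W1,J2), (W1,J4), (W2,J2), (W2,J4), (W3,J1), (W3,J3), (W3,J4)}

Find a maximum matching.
Matching: {(W1,J4), (W2,J2), (W3,J3)}

Maximum matching (size 3):
  W1 → J4
  W2 → J2
  W3 → J3

Each worker is assigned to at most one job, and each job to at most one worker.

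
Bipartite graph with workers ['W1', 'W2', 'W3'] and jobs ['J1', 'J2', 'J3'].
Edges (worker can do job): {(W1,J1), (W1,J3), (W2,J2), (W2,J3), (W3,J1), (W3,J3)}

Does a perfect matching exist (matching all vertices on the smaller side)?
Yes, perfect matching exists (size 3)

Perfect matching: {(W1,J3), (W2,J2), (W3,J1)}
All 3 vertices on the smaller side are matched.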